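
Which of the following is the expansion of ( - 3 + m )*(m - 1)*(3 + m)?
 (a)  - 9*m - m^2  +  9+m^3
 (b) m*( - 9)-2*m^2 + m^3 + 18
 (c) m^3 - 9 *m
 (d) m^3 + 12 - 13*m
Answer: a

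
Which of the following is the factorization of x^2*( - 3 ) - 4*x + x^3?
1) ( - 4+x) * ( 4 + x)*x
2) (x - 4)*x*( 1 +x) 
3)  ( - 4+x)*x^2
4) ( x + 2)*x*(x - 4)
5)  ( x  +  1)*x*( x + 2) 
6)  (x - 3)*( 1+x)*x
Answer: 2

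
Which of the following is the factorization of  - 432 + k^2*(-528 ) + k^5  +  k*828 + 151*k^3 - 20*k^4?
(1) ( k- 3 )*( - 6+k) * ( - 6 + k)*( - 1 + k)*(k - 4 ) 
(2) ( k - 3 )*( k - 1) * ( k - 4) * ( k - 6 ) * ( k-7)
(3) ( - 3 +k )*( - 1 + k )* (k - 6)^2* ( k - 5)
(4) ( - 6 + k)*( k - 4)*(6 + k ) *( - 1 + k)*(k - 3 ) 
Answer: 1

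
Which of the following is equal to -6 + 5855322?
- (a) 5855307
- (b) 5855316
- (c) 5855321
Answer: b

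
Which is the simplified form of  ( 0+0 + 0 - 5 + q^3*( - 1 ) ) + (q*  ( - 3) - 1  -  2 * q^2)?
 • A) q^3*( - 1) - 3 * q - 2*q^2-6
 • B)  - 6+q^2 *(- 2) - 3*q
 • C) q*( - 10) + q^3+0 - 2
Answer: A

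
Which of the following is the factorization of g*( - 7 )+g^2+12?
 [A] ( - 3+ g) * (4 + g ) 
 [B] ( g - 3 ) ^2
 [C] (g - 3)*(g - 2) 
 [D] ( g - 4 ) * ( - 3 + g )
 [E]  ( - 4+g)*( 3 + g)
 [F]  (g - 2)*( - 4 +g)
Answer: D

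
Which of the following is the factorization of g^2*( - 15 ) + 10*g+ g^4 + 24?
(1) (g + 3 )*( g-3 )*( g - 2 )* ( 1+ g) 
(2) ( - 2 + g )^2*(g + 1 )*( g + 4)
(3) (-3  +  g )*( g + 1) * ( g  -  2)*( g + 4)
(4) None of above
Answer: 3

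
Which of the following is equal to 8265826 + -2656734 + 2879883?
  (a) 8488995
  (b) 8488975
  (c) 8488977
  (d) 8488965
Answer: b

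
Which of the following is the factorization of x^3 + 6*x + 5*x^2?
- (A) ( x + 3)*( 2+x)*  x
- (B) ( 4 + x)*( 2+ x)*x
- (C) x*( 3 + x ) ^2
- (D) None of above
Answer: A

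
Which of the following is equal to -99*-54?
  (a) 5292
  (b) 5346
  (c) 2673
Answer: b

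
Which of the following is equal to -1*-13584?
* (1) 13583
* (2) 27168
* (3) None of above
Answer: 3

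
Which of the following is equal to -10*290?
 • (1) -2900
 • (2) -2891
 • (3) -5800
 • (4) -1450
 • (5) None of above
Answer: 1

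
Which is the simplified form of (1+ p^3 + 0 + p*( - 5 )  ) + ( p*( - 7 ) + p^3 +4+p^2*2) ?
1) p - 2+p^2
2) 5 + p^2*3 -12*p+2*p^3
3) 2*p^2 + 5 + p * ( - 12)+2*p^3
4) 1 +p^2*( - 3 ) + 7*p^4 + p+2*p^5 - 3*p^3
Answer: 3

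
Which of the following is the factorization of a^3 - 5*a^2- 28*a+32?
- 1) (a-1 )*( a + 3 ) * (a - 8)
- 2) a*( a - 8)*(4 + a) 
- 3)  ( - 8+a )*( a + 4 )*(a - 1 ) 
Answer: 3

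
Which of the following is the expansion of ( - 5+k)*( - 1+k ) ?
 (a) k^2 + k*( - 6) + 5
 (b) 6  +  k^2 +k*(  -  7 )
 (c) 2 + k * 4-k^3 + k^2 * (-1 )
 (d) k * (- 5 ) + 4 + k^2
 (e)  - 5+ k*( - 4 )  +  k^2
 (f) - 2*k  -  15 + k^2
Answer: a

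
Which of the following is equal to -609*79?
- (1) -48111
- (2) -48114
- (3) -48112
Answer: 1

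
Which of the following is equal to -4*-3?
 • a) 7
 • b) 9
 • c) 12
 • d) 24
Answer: c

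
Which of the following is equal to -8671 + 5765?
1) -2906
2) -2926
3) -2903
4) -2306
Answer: 1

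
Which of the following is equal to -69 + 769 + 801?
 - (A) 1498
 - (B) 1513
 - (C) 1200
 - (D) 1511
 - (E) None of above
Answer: E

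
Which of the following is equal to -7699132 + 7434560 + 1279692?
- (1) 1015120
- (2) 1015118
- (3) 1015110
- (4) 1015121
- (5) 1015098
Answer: 1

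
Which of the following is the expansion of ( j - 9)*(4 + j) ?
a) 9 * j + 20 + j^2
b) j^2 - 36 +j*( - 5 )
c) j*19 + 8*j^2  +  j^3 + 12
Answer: b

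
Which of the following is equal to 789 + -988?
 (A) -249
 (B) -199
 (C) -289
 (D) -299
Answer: B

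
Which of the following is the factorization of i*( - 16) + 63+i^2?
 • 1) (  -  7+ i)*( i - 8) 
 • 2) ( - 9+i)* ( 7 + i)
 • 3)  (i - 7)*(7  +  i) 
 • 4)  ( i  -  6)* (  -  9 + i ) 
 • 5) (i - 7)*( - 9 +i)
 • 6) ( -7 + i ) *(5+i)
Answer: 5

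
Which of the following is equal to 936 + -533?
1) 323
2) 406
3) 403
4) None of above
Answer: 3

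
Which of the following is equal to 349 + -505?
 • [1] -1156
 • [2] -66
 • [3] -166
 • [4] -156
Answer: 4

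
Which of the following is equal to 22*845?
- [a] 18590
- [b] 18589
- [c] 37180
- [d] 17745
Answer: a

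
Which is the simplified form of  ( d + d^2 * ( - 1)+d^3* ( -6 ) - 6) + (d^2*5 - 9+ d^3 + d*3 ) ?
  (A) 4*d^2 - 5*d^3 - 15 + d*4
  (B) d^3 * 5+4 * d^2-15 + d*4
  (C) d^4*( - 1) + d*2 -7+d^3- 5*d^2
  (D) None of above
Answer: A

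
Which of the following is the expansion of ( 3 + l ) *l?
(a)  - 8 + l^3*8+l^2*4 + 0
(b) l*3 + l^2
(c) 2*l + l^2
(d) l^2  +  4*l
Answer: b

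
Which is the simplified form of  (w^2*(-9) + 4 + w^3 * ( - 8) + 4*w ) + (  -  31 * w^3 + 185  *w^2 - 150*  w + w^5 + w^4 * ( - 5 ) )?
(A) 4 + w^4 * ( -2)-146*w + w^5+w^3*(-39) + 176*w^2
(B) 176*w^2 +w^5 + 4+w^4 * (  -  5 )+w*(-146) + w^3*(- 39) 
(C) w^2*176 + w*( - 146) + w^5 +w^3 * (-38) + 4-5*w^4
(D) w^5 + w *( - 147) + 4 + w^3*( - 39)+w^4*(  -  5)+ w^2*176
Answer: B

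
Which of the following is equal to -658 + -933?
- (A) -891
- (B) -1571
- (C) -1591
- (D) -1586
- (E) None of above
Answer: C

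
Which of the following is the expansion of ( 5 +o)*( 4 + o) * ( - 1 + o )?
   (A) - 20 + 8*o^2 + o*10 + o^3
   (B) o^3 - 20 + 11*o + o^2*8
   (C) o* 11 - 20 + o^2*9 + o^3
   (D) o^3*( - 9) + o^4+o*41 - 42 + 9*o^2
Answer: B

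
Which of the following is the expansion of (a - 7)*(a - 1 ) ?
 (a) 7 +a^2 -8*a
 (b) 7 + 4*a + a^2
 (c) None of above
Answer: a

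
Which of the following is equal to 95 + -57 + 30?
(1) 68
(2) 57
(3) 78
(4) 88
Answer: 1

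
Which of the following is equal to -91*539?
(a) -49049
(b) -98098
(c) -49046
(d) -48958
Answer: a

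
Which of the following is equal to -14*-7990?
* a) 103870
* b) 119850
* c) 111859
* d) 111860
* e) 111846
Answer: d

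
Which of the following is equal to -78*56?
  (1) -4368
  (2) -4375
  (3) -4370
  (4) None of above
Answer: 1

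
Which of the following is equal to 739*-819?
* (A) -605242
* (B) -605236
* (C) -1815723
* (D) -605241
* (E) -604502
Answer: D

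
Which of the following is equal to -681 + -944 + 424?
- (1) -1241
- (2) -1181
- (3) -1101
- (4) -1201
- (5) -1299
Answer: 4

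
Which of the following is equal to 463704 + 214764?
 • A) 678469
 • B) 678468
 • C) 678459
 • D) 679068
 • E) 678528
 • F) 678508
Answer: B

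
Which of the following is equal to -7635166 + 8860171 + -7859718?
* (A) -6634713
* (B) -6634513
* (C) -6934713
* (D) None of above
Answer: A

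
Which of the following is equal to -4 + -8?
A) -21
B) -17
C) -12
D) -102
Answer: C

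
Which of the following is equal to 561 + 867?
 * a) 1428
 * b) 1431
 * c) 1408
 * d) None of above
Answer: a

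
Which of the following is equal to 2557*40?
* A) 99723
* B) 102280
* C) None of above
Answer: B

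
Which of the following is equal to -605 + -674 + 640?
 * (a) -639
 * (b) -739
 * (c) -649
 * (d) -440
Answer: a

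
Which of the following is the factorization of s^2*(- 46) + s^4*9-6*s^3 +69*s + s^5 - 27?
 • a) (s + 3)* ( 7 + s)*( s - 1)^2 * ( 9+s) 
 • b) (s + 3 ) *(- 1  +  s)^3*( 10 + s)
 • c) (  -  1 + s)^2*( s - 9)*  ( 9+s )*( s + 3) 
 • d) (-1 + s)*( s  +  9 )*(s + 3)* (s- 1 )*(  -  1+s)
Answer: d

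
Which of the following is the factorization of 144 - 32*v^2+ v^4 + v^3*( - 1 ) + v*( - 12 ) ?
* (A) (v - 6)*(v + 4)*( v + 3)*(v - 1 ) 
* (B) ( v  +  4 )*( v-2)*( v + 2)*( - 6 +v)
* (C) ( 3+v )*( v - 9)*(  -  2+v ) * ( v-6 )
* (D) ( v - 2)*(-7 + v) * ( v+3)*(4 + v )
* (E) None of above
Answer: E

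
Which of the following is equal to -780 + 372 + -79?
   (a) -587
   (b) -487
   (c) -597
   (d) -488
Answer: b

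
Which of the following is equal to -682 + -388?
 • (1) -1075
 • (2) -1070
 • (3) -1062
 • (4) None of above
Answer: 2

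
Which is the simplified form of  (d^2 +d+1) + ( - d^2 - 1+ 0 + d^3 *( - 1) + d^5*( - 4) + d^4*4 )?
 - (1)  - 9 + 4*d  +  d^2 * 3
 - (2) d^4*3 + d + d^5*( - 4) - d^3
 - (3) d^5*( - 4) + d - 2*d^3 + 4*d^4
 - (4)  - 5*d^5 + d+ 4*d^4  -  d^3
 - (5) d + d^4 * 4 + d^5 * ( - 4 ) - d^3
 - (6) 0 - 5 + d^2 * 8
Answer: 5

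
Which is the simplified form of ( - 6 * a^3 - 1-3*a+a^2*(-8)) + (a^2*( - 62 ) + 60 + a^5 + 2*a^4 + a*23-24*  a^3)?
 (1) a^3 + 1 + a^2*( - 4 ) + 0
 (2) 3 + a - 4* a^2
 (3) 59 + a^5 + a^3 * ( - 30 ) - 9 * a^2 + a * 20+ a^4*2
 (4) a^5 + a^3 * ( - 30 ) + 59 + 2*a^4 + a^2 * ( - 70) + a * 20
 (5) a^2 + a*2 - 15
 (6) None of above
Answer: 4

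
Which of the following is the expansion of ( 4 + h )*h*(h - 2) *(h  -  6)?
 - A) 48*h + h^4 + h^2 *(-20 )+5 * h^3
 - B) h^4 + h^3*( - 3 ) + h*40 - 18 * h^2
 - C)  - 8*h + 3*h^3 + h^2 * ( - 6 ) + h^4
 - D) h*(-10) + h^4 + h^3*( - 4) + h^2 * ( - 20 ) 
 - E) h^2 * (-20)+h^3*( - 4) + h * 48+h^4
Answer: E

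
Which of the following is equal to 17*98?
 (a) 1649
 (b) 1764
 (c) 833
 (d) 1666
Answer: d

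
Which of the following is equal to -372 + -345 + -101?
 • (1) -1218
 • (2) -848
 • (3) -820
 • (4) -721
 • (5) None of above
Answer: 5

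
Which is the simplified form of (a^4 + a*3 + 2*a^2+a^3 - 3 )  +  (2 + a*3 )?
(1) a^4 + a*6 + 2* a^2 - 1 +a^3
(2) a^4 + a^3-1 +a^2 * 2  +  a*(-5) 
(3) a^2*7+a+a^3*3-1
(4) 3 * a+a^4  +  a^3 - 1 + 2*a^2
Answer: 1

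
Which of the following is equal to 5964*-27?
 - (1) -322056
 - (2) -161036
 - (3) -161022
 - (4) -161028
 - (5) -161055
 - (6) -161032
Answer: 4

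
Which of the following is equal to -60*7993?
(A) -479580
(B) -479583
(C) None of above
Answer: A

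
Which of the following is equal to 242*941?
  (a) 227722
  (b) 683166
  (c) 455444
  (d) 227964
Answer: a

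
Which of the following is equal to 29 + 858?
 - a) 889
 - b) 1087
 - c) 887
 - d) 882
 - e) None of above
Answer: c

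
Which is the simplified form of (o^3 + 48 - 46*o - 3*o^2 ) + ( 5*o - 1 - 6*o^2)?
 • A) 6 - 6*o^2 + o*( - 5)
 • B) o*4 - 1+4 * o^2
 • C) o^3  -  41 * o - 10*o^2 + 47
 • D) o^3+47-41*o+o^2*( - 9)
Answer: D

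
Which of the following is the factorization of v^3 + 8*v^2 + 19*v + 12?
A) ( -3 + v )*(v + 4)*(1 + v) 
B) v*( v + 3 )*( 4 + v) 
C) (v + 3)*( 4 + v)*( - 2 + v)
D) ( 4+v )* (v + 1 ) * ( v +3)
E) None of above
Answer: D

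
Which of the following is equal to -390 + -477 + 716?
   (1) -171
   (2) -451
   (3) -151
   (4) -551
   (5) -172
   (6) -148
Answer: 3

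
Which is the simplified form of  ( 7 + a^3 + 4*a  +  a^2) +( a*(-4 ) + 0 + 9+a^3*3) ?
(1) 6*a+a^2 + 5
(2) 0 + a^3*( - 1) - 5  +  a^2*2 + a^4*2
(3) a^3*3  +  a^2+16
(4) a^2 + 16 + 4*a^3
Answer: 4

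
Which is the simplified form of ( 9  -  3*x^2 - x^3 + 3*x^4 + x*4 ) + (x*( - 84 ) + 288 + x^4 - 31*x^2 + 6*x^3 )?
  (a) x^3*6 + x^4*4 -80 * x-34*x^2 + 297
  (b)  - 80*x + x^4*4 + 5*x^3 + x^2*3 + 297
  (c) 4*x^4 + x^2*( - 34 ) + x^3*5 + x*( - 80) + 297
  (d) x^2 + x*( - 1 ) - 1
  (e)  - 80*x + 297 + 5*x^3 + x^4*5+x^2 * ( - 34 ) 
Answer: c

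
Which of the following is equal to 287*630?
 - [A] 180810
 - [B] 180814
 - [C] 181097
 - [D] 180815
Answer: A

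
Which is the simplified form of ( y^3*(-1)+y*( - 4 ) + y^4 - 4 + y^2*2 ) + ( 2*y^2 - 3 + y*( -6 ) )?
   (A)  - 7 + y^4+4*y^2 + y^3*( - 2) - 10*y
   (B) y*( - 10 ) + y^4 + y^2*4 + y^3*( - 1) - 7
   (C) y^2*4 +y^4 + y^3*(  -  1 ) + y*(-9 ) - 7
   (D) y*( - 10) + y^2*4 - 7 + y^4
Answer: B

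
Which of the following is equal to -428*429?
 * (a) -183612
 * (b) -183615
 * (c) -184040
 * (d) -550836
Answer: a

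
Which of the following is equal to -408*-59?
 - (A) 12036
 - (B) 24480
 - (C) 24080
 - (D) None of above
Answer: D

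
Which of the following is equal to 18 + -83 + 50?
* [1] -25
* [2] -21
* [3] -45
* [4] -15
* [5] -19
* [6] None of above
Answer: 4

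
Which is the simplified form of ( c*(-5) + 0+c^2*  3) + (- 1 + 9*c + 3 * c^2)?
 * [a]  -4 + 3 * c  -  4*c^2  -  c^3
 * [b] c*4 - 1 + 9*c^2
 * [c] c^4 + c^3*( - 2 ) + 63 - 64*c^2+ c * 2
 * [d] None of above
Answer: d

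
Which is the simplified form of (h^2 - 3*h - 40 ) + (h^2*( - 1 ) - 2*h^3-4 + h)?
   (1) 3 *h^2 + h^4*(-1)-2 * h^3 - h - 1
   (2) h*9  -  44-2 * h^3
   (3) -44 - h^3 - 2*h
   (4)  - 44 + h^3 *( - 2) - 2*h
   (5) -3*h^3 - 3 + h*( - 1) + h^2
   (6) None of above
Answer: 4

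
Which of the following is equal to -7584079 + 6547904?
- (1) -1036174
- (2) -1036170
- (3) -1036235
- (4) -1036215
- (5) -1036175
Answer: 5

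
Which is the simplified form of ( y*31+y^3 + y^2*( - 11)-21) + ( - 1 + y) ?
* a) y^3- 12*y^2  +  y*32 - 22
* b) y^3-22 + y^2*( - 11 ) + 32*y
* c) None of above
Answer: b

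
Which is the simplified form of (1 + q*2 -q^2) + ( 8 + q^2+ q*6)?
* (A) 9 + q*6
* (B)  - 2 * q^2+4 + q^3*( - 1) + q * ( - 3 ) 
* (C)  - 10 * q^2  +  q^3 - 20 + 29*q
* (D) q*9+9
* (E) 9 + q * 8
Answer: E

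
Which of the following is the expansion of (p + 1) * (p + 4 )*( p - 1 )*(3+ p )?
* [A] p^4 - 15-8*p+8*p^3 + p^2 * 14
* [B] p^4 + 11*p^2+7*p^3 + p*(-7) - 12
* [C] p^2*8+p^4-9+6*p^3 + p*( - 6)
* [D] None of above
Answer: B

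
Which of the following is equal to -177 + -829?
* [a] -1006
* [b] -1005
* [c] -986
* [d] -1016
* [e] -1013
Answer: a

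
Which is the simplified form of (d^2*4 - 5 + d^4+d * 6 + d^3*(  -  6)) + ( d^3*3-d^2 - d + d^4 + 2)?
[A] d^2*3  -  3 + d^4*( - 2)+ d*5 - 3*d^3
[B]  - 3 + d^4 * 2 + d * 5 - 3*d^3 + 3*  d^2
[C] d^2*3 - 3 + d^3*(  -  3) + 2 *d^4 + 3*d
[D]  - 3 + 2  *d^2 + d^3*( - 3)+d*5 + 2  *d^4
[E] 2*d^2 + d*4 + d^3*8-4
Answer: B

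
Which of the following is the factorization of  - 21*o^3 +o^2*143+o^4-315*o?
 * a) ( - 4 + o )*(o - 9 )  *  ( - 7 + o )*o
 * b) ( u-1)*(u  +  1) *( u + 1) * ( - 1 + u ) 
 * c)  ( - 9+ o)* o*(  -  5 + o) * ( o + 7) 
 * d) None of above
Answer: d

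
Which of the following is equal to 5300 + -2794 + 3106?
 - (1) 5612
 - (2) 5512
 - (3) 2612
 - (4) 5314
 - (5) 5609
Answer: 1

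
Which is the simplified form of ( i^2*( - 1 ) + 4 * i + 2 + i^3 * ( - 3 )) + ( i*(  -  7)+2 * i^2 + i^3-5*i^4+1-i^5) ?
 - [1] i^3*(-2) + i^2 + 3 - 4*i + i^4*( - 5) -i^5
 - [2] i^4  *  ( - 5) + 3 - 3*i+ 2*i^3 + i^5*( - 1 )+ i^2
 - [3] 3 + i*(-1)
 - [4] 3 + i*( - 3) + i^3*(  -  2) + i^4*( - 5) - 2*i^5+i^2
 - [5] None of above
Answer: 5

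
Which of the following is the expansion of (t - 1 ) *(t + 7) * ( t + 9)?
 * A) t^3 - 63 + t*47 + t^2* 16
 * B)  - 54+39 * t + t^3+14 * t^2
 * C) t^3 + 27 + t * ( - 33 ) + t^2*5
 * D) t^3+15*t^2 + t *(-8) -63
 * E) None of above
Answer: E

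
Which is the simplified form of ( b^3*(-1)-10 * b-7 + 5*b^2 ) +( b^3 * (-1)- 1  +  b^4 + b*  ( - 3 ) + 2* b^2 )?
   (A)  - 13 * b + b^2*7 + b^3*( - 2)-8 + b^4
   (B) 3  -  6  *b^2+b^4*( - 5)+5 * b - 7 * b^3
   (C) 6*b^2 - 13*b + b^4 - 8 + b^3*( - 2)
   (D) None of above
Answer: A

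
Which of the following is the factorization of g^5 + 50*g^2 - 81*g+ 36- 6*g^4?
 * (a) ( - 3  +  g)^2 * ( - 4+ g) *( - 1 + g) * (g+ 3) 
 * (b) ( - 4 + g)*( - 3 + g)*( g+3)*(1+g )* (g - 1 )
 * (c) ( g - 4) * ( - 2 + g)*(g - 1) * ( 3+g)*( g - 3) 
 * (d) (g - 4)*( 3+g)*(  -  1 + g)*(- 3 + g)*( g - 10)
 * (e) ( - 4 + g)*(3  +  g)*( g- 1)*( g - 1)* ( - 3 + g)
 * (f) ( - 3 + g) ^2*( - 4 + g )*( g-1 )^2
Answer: e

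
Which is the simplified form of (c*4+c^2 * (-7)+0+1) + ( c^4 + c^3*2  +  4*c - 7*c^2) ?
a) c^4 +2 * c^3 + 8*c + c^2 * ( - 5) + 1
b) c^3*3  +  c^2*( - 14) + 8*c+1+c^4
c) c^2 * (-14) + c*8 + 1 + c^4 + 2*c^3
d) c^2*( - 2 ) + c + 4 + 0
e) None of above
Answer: c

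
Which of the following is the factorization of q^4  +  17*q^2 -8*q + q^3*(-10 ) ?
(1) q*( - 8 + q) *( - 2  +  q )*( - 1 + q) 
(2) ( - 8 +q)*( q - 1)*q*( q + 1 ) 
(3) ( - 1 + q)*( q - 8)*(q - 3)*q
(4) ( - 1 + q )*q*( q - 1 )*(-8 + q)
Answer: 4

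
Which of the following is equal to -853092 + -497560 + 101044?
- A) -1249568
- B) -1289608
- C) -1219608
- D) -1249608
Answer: D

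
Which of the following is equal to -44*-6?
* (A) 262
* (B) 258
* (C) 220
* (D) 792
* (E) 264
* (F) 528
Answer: E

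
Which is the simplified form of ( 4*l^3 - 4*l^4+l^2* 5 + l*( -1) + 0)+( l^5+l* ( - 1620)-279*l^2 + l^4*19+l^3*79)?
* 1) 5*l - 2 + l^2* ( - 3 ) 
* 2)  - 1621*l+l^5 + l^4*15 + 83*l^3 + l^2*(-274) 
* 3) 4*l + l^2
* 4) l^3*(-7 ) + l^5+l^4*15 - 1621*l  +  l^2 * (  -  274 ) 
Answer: 2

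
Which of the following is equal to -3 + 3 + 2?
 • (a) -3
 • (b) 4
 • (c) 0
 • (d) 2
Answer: d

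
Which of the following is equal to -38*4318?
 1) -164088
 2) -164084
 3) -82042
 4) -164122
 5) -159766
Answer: 2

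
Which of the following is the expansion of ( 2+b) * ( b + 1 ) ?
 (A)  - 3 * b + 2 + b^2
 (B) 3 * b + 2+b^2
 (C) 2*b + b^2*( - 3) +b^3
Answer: B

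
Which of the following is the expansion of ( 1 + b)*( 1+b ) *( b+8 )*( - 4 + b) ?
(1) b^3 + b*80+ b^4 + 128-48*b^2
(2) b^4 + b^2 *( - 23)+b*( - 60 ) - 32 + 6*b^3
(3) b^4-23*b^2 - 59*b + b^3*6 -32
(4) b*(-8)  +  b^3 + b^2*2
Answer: 2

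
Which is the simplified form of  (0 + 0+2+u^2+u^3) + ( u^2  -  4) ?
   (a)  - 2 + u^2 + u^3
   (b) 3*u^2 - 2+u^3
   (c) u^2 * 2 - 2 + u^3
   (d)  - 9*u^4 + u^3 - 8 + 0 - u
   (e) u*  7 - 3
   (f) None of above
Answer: c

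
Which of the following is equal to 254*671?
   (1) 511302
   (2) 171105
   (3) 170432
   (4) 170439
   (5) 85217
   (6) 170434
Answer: 6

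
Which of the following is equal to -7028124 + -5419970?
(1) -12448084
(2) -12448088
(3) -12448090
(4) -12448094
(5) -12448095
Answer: 4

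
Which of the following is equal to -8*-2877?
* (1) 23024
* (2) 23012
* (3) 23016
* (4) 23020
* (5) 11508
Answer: 3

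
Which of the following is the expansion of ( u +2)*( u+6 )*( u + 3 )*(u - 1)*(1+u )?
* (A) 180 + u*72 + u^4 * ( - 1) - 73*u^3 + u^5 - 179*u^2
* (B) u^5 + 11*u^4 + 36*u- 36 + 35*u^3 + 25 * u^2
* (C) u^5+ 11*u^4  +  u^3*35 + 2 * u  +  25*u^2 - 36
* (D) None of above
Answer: D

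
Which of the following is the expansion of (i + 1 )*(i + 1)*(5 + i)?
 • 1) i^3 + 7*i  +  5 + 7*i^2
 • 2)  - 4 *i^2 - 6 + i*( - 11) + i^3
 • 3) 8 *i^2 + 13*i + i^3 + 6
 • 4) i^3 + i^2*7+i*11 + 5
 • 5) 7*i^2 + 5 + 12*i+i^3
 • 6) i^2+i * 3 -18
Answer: 4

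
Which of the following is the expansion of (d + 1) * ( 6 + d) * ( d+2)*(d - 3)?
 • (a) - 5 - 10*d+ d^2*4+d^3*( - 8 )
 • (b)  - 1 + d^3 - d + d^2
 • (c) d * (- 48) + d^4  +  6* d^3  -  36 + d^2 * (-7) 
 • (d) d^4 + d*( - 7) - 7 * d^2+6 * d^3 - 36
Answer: c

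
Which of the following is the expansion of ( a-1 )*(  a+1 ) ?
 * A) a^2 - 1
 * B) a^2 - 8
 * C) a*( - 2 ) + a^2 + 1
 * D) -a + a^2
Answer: A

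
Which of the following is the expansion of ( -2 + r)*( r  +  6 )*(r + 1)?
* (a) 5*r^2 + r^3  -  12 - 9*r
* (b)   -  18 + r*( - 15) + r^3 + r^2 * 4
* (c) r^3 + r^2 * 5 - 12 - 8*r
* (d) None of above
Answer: c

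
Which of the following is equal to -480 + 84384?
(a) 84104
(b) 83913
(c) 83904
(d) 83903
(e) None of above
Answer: c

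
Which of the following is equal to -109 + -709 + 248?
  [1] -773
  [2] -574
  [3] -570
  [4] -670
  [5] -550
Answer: 3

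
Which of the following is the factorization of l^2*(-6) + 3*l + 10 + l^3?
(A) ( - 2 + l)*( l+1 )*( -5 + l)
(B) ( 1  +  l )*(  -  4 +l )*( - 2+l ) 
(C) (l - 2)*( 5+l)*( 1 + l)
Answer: A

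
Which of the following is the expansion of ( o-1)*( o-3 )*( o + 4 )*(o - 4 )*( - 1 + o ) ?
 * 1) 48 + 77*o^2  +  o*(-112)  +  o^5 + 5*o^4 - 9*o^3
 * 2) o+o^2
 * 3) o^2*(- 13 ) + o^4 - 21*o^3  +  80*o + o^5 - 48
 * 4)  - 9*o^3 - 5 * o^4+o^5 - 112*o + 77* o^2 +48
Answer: 4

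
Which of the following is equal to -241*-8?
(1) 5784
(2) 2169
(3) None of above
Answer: 3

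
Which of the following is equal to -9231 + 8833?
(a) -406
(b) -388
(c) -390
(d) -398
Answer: d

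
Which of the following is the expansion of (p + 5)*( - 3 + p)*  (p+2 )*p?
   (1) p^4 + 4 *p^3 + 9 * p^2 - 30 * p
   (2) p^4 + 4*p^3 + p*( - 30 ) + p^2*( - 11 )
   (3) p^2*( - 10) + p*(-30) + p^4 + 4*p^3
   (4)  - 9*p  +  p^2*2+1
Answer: 2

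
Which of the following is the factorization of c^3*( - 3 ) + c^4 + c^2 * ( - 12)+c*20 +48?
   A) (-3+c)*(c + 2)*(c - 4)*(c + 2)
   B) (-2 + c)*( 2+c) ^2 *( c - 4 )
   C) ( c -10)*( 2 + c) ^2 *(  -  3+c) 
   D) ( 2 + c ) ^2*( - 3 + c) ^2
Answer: A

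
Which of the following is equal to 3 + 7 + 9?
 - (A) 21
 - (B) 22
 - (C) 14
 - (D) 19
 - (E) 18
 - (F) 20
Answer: D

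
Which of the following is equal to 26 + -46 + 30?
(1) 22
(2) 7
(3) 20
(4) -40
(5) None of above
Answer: 5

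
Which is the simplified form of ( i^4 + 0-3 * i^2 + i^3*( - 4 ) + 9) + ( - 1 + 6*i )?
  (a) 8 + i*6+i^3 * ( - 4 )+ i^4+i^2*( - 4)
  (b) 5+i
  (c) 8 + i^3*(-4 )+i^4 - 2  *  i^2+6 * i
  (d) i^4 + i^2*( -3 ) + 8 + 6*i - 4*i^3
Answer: d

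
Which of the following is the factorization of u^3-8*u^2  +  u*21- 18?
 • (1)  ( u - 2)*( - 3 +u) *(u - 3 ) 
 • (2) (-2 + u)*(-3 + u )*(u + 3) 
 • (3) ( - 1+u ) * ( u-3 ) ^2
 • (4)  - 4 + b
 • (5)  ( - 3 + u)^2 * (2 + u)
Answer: 1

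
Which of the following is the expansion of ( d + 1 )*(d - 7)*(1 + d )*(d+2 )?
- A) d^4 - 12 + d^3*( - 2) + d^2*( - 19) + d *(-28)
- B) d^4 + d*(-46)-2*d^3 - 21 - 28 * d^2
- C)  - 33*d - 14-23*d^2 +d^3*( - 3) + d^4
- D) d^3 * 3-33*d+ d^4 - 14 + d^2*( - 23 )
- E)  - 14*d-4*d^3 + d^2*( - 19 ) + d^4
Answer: C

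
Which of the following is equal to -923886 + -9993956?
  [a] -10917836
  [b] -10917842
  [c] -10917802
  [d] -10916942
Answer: b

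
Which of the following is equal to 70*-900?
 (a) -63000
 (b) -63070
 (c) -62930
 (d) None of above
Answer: a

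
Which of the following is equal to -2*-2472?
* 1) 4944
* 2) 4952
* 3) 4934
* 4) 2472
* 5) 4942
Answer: 1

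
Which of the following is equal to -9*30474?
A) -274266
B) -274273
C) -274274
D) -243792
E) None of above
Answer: A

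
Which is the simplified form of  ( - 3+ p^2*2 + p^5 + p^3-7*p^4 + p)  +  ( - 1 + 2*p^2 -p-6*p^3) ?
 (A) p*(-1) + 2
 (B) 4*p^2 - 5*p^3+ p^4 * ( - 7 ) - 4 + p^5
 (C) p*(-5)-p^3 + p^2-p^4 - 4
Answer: B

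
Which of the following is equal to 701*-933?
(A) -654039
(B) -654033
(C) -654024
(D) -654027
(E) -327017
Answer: B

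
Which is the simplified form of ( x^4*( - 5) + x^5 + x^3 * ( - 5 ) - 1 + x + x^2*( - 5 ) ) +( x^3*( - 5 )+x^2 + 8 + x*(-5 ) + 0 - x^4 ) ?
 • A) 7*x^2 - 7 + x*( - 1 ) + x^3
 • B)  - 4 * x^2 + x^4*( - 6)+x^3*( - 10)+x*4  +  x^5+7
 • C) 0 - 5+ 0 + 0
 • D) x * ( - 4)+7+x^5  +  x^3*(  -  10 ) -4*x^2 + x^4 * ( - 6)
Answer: D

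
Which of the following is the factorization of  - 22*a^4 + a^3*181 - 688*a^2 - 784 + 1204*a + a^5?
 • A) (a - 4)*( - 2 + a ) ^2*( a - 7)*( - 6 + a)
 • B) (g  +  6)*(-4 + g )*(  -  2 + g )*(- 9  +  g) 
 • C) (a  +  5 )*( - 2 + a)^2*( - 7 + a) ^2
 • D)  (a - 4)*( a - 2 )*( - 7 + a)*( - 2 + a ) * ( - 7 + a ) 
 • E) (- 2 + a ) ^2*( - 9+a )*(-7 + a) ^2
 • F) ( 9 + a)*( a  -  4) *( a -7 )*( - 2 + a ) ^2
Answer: D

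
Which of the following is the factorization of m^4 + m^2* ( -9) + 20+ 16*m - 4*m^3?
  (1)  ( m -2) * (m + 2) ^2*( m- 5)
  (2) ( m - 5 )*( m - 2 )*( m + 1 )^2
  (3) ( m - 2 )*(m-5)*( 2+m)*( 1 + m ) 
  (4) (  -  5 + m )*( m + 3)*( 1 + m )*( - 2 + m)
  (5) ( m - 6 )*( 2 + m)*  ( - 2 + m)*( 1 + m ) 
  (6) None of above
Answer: 3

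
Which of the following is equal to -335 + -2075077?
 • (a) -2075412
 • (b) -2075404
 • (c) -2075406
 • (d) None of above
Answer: a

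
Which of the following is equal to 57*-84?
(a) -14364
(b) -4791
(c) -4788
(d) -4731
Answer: c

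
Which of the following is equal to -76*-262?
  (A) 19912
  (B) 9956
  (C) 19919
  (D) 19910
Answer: A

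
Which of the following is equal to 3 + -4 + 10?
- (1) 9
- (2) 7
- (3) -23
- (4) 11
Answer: 1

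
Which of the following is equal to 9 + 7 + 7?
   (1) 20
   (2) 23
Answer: 2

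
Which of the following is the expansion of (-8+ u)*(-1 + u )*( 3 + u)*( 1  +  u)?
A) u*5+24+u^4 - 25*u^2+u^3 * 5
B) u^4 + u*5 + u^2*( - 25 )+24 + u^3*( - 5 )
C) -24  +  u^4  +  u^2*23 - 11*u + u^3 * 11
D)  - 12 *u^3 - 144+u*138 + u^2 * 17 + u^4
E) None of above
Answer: B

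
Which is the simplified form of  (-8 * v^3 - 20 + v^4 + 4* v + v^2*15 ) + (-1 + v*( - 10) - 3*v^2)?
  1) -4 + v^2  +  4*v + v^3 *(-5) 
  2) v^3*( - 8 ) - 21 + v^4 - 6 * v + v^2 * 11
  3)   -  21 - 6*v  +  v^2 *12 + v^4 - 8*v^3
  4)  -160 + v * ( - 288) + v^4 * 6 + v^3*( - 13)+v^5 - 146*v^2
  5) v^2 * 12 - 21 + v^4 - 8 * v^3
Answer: 3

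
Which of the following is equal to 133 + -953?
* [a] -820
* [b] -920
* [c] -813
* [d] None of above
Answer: a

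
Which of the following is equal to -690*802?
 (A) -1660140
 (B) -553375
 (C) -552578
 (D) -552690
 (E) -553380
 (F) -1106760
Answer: E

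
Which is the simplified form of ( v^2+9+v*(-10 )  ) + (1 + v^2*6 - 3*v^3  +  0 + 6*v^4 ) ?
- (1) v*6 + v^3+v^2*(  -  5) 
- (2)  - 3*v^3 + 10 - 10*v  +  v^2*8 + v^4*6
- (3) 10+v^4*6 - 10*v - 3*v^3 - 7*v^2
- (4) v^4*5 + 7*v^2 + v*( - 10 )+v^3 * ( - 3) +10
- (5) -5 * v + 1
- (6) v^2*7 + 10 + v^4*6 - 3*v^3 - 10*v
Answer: 6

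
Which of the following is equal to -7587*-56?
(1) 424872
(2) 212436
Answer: 1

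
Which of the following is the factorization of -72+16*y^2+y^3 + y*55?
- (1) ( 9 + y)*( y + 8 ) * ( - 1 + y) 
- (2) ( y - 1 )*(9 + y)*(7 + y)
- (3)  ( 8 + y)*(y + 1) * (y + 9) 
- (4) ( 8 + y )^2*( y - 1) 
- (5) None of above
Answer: 1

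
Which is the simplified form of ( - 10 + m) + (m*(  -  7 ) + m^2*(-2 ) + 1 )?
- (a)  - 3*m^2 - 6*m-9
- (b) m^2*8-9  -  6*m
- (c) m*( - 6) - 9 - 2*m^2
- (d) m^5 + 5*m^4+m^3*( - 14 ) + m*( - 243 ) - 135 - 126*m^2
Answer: c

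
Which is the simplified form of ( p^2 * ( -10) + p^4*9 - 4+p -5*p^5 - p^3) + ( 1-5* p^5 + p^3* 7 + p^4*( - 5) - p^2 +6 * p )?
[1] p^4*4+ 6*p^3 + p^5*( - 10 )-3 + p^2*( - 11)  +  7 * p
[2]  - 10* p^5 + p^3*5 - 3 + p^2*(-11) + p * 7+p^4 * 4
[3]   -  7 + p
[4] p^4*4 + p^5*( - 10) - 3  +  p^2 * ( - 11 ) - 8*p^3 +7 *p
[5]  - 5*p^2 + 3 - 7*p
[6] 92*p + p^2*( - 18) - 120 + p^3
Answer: 1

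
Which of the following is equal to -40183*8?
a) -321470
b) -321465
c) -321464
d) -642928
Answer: c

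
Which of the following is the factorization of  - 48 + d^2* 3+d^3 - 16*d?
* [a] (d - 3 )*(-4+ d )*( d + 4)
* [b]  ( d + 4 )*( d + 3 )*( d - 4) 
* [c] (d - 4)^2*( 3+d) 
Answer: b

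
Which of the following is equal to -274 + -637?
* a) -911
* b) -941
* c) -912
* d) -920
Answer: a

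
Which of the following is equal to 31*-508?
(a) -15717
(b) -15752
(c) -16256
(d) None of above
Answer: d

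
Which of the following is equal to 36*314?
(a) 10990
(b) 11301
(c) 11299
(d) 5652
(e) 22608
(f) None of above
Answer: f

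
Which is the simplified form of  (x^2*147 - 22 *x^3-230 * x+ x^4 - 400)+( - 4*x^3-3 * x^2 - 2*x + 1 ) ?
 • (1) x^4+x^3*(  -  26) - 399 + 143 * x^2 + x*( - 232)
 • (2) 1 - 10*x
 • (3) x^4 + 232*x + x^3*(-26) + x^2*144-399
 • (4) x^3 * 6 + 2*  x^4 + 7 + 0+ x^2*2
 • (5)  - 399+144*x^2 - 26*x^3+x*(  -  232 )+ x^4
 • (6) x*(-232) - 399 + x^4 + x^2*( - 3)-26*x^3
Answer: 5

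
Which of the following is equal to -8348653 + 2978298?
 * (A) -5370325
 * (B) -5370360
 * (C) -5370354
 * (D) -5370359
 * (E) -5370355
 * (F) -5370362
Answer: E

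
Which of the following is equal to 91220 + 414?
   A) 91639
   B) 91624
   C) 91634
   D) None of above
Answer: C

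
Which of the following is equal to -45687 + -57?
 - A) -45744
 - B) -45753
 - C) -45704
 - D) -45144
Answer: A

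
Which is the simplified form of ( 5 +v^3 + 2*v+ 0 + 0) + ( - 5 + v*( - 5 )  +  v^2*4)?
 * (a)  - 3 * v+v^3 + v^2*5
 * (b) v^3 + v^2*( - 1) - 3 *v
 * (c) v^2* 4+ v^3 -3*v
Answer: c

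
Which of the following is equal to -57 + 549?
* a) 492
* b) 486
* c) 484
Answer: a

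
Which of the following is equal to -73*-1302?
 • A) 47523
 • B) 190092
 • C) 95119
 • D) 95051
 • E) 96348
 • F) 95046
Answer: F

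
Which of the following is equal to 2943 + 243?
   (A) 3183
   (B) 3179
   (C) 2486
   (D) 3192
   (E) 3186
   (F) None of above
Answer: E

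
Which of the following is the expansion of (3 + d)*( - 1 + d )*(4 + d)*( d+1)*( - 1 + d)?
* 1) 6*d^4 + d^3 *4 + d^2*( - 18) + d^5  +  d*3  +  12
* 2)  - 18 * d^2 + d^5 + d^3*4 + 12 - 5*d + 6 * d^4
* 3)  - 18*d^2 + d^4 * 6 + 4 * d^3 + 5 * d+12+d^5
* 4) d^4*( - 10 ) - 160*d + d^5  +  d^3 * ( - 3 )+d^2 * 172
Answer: 2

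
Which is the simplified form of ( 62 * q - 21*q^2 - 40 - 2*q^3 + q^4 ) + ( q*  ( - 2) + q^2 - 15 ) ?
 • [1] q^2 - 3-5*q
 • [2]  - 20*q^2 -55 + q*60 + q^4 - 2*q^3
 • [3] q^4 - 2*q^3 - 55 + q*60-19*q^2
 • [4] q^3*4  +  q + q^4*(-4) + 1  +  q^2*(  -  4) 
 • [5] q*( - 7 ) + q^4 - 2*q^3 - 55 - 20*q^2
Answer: 2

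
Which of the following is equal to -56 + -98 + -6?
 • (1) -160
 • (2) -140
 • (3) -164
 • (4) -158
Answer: 1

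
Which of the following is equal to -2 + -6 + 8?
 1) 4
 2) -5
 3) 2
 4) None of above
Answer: 4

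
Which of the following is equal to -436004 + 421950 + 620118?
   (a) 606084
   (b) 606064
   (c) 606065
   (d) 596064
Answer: b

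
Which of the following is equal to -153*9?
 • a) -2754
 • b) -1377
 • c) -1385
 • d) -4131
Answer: b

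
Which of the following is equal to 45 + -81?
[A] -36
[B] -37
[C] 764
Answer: A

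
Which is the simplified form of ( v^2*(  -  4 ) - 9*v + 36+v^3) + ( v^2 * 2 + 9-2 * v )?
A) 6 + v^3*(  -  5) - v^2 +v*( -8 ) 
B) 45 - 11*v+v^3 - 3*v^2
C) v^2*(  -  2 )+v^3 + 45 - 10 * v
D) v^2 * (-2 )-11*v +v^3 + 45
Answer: D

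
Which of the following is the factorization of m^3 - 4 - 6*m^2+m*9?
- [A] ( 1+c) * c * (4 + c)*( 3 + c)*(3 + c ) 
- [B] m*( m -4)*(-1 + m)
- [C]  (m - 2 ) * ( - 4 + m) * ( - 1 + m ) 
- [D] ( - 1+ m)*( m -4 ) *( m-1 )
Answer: D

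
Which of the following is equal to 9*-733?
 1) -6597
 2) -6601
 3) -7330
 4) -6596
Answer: 1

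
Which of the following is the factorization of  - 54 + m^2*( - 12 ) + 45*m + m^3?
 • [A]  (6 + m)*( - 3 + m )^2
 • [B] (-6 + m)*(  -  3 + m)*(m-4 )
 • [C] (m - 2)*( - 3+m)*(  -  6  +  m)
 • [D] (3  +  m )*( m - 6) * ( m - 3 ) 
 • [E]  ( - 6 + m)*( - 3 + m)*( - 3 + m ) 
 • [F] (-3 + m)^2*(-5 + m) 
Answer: E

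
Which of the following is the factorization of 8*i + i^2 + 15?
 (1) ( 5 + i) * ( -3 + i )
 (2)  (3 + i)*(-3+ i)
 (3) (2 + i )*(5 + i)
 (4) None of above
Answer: 4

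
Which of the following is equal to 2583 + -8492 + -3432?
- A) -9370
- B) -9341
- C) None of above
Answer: B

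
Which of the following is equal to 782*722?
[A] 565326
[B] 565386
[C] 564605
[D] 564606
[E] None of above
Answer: E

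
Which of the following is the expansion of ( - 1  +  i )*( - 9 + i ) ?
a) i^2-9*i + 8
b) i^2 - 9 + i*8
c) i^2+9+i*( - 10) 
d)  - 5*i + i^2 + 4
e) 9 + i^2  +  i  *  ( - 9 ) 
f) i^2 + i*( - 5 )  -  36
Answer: c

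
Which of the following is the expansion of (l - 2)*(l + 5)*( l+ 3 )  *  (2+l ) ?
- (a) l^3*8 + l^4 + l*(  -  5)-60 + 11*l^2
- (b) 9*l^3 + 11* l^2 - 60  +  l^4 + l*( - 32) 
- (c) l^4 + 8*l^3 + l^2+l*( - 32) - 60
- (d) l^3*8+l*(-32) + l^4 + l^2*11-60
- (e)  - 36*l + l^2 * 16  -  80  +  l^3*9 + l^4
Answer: d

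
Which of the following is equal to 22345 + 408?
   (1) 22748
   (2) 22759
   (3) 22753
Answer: 3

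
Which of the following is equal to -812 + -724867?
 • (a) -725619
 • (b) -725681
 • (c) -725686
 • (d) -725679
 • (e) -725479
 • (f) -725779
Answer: d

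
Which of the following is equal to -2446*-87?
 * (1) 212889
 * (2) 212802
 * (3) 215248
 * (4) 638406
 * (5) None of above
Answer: 2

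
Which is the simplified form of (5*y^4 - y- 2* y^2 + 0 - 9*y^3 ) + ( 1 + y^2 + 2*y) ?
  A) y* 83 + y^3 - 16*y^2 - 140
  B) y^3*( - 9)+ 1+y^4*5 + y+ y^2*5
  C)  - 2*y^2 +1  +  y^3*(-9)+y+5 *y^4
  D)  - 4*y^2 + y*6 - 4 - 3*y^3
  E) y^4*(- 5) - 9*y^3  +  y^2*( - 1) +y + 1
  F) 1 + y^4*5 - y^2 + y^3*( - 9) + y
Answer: F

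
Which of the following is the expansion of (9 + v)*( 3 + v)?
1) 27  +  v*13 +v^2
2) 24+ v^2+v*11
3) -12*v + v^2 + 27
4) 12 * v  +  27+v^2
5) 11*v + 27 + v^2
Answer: 4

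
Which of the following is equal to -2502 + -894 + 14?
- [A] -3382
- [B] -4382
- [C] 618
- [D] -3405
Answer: A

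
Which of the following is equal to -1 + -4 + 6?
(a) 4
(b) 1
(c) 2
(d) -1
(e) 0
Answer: b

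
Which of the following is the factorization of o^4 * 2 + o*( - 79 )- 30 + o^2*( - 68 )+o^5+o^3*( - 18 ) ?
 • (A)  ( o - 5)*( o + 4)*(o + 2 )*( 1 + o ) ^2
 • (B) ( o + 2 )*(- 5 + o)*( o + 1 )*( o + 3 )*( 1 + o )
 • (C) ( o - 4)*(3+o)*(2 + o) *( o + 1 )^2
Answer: B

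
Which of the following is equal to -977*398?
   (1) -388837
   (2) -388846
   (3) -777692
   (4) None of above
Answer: 2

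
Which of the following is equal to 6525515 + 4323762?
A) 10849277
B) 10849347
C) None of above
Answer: A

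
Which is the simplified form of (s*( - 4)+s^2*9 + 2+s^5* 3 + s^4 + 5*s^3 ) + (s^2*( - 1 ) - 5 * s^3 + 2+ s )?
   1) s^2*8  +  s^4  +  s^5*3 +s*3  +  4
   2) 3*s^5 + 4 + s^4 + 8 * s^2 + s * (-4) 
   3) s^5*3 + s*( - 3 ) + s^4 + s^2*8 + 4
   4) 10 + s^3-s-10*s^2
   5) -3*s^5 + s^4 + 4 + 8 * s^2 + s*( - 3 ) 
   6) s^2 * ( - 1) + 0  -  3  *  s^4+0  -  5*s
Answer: 3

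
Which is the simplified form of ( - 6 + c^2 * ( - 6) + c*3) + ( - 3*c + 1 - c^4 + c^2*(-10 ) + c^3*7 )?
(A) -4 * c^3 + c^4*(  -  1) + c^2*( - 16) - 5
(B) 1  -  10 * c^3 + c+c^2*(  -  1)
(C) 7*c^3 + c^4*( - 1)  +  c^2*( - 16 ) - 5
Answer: C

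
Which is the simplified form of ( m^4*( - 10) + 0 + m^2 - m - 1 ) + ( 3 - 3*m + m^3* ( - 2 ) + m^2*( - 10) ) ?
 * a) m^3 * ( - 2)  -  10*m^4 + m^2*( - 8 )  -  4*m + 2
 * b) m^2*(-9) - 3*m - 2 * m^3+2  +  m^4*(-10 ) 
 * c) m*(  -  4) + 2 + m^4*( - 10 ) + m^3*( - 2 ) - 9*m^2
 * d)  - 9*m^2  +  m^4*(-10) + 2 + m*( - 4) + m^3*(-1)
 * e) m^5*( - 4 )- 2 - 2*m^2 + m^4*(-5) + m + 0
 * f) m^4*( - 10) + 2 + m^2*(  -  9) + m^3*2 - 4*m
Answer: c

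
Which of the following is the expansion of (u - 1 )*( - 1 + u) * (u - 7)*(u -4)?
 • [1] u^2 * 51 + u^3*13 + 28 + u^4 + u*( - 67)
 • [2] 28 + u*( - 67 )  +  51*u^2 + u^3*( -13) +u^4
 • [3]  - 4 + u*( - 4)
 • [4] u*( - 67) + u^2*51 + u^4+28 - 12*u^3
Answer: 2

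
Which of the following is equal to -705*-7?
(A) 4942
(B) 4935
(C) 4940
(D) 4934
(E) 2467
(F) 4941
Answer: B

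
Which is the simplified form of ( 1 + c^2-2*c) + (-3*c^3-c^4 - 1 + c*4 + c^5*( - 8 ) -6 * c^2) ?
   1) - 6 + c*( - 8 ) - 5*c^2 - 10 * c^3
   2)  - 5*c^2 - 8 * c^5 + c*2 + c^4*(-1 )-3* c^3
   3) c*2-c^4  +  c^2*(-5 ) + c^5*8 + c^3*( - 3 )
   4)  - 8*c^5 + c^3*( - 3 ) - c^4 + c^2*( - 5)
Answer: 2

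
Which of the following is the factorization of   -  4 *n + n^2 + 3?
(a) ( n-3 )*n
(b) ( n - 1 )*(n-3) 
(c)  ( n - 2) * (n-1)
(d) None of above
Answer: b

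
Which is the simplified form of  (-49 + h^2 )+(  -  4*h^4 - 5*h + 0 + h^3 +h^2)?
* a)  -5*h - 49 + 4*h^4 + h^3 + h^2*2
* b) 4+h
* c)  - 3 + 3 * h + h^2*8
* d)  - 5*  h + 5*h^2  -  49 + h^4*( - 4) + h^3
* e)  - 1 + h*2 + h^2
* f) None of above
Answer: f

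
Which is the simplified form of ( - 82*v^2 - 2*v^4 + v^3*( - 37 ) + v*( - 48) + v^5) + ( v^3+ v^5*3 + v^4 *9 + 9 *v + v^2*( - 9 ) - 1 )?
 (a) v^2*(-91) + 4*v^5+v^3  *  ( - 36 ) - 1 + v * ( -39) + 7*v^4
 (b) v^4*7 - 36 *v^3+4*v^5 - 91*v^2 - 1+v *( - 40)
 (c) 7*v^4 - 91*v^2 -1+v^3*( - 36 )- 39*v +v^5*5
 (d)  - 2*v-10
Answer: a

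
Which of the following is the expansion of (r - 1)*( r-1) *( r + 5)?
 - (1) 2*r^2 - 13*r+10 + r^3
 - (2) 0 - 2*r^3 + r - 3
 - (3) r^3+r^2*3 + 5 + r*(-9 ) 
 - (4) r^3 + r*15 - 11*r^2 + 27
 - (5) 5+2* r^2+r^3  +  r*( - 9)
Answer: 3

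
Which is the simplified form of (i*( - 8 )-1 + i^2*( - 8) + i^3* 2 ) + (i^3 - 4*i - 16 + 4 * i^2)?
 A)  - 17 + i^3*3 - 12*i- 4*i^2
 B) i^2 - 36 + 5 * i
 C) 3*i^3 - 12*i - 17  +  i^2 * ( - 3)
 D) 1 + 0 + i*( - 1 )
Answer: A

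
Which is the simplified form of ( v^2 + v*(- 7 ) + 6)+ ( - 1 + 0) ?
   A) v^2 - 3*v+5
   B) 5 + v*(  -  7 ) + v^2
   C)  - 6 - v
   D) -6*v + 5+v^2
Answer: B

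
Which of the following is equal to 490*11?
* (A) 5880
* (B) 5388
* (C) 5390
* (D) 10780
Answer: C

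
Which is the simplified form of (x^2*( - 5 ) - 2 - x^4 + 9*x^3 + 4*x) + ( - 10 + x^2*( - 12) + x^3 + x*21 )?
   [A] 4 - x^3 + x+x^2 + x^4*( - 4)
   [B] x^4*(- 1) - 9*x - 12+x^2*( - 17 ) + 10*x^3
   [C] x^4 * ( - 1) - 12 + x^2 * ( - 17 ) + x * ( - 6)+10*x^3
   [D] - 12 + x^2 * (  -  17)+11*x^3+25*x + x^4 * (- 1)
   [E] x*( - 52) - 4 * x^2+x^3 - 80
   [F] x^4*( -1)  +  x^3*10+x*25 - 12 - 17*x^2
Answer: F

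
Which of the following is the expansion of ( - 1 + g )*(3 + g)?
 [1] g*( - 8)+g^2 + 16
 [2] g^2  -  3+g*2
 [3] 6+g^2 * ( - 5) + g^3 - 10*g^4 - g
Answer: 2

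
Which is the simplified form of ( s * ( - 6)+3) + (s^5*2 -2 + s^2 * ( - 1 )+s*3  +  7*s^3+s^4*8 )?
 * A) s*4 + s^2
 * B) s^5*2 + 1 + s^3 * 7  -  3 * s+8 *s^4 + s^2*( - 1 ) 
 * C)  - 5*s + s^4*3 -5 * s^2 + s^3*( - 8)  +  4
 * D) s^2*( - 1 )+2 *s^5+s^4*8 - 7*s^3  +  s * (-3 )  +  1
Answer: B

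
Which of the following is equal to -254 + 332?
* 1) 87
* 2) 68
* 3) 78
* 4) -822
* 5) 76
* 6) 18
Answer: 3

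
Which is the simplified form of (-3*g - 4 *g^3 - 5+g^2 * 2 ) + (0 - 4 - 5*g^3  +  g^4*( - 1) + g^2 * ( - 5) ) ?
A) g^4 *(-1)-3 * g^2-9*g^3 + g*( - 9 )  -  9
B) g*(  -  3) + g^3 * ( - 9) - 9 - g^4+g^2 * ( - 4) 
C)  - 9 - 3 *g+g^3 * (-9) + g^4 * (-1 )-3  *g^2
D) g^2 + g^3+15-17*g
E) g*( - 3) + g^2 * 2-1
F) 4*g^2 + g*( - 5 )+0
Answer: C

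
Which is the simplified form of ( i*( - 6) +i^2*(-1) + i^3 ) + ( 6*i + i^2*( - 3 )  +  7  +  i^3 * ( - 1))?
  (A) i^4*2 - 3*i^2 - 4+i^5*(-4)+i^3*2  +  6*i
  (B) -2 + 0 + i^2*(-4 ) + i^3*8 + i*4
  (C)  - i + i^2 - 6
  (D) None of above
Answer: D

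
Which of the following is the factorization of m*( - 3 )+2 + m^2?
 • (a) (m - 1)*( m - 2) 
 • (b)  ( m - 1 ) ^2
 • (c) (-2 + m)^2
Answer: a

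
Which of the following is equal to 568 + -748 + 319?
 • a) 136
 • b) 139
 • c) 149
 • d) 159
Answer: b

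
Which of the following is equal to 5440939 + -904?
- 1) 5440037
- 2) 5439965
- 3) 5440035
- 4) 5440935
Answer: 3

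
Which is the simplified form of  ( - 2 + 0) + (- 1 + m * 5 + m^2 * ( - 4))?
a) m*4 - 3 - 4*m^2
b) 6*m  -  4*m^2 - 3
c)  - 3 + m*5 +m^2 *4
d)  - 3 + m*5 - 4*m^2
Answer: d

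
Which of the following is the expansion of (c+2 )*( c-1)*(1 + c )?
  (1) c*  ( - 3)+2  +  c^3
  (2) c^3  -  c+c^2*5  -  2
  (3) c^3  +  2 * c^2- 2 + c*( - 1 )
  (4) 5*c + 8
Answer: 3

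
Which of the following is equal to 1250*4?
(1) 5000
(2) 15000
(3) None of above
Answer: 1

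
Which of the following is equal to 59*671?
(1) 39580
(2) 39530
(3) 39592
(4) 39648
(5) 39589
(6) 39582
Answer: 5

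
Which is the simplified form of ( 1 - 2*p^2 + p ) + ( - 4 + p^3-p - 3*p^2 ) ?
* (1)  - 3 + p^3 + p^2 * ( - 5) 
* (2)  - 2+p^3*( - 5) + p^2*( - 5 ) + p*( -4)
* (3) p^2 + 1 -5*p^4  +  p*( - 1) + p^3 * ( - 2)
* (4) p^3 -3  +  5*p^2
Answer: 1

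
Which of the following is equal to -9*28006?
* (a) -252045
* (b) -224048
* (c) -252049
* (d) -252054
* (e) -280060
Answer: d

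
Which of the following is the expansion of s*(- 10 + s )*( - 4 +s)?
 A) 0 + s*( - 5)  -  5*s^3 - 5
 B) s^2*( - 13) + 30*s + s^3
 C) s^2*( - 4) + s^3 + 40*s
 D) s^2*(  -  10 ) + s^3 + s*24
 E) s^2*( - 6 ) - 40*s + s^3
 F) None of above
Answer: F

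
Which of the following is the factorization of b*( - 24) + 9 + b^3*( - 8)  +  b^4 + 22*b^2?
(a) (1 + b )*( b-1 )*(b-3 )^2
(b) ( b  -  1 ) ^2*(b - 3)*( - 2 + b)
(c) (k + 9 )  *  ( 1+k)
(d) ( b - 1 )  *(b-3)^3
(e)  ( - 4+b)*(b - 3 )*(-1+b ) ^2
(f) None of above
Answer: f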